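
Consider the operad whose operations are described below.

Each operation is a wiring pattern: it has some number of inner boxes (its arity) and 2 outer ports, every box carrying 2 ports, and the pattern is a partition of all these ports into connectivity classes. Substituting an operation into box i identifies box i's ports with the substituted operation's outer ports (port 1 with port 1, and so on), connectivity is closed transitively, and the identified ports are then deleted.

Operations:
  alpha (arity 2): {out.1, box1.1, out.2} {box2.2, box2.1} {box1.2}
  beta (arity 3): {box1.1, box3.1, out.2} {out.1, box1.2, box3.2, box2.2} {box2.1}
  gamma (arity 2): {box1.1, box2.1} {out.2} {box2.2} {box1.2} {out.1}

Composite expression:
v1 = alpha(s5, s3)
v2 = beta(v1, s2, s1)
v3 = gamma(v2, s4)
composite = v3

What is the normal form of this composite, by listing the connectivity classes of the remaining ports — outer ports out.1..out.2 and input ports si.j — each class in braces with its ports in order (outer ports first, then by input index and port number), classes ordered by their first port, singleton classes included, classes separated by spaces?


{out.1} {out.2} {s1.1, s1.2, s2.2, s4.1, s5.1} {s2.1} {s3.1, s3.2} {s4.2} {s5.2}

Reachability decides: close wires over gamma-identified ports.
alpha over (s5, s3) gives {out.1, out.2, s5.1} {s3.1, s3.2} {s5.2}, out.j being that stage's outer ports
beta over (s5, s3, s2, s1) gives {out.1, out.2, s1.1, s1.2, s2.2, s5.1} {s2.1} {s3.1, s3.2} {s5.2}, out.j being that stage's outer ports
gamma over (s5, s3, s2, s1, s4) gives {out.1} {out.2} {s1.1, s1.2, s2.2, s4.1, s5.1} {s2.1} {s3.1, s3.2} {s4.2} {s5.2}, out.j being that stage's outer ports


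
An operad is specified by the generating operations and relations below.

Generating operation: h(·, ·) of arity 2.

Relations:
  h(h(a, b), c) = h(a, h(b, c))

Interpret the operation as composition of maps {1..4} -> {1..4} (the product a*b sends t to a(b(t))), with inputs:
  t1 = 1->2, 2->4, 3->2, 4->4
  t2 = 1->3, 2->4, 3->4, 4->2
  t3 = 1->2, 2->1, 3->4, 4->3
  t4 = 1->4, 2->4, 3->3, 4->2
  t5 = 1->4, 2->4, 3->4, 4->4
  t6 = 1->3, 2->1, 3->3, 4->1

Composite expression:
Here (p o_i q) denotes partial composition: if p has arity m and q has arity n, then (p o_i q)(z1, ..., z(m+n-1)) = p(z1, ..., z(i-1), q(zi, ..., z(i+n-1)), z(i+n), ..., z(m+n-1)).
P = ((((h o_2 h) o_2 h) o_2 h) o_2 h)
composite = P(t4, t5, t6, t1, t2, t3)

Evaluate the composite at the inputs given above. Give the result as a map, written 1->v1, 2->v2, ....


1->2, 2->2, 3->2, 4->2

h(t5, t6) = 1->4, 2->4, 3->4, 4->4
h(h(t5, t6), t1) = 1->4, 2->4, 3->4, 4->4
h(h(h(t5, t6), t1), t2) = 1->4, 2->4, 3->4, 4->4
h(h(h(h(t5, t6), t1), t2), t3) = 1->4, 2->4, 3->4, 4->4
h(t4, h(h(h(h(t5, t6), t1), t2), t3)) = 1->2, 2->2, 3->2, 4->2


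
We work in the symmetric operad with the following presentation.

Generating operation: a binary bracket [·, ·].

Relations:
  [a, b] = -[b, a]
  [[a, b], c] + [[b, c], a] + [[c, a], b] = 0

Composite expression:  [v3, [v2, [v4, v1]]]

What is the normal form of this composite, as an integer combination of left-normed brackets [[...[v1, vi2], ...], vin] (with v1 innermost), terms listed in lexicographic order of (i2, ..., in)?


A multilinear Lie element is pinned by v1-initial words (v1 innermost).
Composite bracket: [v3, [v2, [v4, v1]]]
Under [a, b] = ab - ba we get 8 signed associative words (2^3 = 8).
Words beginning with v1 determine it all:
  word v1v4v2v3 has sign -1, contributing -[[[v1, v4], v2], v3]

-[[[v1, v4], v2], v3]


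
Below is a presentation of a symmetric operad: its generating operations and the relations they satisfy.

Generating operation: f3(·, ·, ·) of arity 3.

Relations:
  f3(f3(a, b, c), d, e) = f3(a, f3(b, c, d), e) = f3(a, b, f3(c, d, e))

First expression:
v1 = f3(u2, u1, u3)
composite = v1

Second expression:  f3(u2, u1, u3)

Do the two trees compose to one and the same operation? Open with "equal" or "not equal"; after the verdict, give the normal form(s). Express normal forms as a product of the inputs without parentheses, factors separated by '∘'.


Normal form of the first expression: u2 ∘ u1 ∘ u3
Normal form of the second expression: u2 ∘ u1 ∘ u3
Identical normal forms: equal.

equal — both sides give u2 ∘ u1 ∘ u3


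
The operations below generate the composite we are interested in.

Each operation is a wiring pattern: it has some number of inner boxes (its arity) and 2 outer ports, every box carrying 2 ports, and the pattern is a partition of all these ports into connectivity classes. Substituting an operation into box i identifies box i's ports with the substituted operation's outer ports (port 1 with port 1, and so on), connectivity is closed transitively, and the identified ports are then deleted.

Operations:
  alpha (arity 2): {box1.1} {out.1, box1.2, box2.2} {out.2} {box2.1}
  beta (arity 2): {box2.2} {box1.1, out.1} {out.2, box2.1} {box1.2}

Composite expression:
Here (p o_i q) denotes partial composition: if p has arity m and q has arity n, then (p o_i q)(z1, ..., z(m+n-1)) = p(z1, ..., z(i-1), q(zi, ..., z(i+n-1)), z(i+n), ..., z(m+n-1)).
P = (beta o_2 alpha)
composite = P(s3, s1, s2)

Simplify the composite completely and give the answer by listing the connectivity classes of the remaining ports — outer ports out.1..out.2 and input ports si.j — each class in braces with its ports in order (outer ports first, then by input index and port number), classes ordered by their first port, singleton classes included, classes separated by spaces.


Treat the ports identified at beta as solder joints: merge, then drop.
stage alpha: inputs (s1, s2), connectivity {out.1, s1.2, s2.2} {out.2} {s1.1} {s2.1}, out.j its boundary
stage beta: inputs (s3, s1, s2), connectivity {out.1, s3.1} {out.2, s1.2, s2.2} {s1.1} {s2.1} {s3.2}, out.j its boundary

{out.1, s3.1} {out.2, s1.2, s2.2} {s1.1} {s2.1} {s3.2}


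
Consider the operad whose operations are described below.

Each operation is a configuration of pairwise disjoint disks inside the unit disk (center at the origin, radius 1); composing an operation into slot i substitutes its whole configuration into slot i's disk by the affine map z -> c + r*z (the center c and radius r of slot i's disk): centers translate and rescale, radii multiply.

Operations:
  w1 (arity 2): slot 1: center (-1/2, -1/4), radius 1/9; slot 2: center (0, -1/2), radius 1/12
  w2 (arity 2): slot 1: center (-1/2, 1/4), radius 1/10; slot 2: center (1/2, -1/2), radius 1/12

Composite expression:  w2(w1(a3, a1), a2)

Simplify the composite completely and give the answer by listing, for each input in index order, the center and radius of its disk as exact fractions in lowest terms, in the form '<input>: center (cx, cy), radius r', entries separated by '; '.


a1: center (-1/2, 1/5), radius 1/120; a2: center (1/2, -1/2), radius 1/12; a3: center (-11/20, 9/40), radius 1/90


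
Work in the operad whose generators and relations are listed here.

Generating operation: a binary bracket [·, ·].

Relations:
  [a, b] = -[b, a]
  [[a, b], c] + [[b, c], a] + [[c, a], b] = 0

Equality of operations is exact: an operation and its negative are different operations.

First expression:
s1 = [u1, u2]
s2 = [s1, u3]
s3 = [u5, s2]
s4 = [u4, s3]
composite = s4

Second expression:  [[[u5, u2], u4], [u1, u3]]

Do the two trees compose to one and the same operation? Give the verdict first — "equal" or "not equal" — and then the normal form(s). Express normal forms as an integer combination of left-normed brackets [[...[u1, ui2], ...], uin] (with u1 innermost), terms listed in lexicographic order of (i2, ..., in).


not equal — first [[[[u1, u2], u3], u5], u4], second [[[[u1, u3], u2], u5], u4] - [[[[u1, u3], u4], u2], u5] + [[[[u1, u3], u4], u5], u2] - [[[[u1, u3], u5], u2], u4]


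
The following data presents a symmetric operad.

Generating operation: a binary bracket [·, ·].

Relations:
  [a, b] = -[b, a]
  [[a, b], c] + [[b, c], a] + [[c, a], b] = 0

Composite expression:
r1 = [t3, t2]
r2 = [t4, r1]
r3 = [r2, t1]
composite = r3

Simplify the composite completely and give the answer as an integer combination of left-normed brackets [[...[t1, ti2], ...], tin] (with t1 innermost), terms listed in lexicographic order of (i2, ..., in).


-[[[t1, t2], t3], t4] + [[[t1, t3], t2], t4] + [[[t1, t4], t2], t3] - [[[t1, t4], t3], t2]


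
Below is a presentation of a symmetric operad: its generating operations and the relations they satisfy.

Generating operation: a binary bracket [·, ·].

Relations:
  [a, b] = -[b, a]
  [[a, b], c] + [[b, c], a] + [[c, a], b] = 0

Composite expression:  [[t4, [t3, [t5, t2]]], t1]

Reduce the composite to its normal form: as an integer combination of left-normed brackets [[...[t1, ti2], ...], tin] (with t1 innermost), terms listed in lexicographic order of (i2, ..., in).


In the tensor algebra, words opening t1 carry the t1-anchored form.
Composite bracket: [[t4, [t3, [t5, t2]]], t1]
Expanding via [a, b] = ab - ba: 16 signed words (2^4 = 16).
Only words starting with t1 matter:
  from t1t2t5t3t4, sign +1: term +[[[[t1, t2], t5], t3], t4]
  from t1t3t2t5t4, sign -1: term -[[[[t1, t3], t2], t5], t4]
  from t1t3t5t2t4, sign +1: term +[[[[t1, t3], t5], t2], t4]
  from t1t4t2t5t3, sign -1: term -[[[[t1, t4], t2], t5], t3]
  from t1t4t3t2t5, sign +1: term +[[[[t1, t4], t3], t2], t5]
  from t1t4t3t5t2, sign -1: term -[[[[t1, t4], t3], t5], t2]
  from t1t4t5t2t3, sign +1: term +[[[[t1, t4], t5], t2], t3]
  from t1t5t2t3t4, sign -1: term -[[[[t1, t5], t2], t3], t4]

[[[[t1, t2], t5], t3], t4] - [[[[t1, t3], t2], t5], t4] + [[[[t1, t3], t5], t2], t4] - [[[[t1, t4], t2], t5], t3] + [[[[t1, t4], t3], t2], t5] - [[[[t1, t4], t3], t5], t2] + [[[[t1, t4], t5], t2], t3] - [[[[t1, t5], t2], t3], t4]


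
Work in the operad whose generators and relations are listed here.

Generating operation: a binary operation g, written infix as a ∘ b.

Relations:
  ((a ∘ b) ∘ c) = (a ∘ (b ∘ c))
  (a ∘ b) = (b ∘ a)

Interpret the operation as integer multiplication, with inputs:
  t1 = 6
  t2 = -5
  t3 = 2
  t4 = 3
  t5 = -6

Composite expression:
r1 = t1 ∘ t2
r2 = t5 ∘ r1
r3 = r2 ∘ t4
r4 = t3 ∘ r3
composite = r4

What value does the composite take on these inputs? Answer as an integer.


(t1 ∘ t2) = -30
(t5 ∘ (t1 ∘ t2)) = 180
((t5 ∘ (t1 ∘ t2)) ∘ t4) = 540
(t3 ∘ ((t5 ∘ (t1 ∘ t2)) ∘ t4)) = 1080

1080


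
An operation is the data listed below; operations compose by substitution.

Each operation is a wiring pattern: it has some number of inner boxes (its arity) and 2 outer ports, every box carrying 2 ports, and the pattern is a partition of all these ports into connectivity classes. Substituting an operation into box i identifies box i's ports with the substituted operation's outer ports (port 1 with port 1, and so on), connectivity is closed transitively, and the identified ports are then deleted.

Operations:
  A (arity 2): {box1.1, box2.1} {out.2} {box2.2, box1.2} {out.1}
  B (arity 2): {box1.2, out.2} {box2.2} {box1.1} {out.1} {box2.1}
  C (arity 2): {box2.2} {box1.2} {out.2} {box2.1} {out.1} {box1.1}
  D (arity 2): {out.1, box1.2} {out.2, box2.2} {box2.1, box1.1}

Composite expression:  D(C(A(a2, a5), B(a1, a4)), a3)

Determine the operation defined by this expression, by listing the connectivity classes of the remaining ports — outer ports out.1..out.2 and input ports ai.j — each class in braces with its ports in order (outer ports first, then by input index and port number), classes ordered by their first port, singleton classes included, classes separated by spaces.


{out.1} {out.2, a3.2} {a1.1} {a1.2} {a2.1, a5.1} {a2.2, a5.2} {a3.1} {a4.1} {a4.2}

After gluing at D, chains via deleted ports link the a-ports.
A over (a2, a5) gives {out.1} {out.2} {a2.1, a5.1} {a2.2, a5.2}, out.j being that stage's outer ports
B over (a1, a4) gives {out.1} {out.2, a1.2} {a1.1} {a4.1} {a4.2}, out.j being that stage's outer ports
C over (a2, a5, a1, a4) gives {out.1} {out.2} {a1.1} {a1.2} {a2.1, a5.1} {a2.2, a5.2} {a4.1} {a4.2}, out.j being that stage's outer ports
D over (a2, a5, a1, a4, a3) gives {out.1} {out.2, a3.2} {a1.1} {a1.2} {a2.1, a5.1} {a2.2, a5.2} {a3.1} {a4.1} {a4.2}, out.j being that stage's outer ports


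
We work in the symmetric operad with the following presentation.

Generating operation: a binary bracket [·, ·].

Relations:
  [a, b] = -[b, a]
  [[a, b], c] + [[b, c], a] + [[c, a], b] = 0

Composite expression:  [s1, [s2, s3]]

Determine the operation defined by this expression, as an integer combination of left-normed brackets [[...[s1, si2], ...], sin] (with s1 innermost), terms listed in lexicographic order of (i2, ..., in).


[[s1, s2], s3] - [[s1, s3], s2]

A multilinear Lie element is pinned by s1-initial words (s1 innermost).
Composite bracket: [s1, [s2, s3]]
Full expansion: 4 signed words from ab - ba (2^2 = 4).
Coefficients come from the s1-initial words:
  word s1s2s3 has sign +1, contributing +[[s1, s2], s3]
  word s1s3s2 has sign -1, contributing -[[s1, s3], s2]


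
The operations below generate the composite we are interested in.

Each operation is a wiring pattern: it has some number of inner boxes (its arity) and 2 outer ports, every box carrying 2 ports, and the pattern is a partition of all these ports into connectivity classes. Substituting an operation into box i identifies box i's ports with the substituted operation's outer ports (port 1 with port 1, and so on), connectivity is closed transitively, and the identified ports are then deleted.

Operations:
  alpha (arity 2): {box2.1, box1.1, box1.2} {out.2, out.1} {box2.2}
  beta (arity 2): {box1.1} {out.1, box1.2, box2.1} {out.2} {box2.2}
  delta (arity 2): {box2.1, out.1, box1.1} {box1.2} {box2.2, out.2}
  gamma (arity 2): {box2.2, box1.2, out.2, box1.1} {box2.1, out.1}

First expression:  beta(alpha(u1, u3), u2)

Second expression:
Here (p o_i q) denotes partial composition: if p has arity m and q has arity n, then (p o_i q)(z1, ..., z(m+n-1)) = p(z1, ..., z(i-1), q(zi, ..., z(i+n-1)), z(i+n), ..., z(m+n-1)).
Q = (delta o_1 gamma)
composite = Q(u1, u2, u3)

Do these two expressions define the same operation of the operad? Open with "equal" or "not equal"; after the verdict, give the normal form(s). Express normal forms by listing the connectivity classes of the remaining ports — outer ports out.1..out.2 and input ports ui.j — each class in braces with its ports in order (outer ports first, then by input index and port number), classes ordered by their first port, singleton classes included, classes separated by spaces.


The first expression reduces to {out.1, u2.1} {out.2} {u1.1, u1.2, u3.1} {u2.2} {u3.2}
The second expression reduces to {out.1, u2.1, u3.1} {out.2, u3.2} {u1.1, u1.2, u2.2}
Distinct normal forms: not equal.

not equal; the first gives {out.1, u2.1} {out.2} {u1.1, u1.2, u3.1} {u2.2} {u3.2} and the second {out.1, u2.1, u3.1} {out.2, u3.2} {u1.1, u1.2, u2.2}


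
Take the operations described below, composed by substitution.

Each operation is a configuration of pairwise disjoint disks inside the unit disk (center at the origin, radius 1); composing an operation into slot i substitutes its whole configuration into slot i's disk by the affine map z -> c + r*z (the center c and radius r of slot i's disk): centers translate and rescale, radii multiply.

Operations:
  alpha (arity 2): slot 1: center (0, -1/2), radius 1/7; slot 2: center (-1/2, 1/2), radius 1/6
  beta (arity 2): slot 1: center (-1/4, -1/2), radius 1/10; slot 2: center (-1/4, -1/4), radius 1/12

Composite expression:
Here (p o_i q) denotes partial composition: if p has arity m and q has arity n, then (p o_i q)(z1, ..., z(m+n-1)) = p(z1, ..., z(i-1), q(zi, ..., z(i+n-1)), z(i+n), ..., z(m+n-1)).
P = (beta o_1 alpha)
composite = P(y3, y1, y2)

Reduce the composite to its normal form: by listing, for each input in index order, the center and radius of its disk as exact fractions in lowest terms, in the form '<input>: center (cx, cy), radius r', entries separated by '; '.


y1: center (-3/10, -9/20), radius 1/60; y2: center (-1/4, -1/4), radius 1/12; y3: center (-1/4, -11/20), radius 1/70

Each y-disk chains the slot maps above it in beta; radii multiply.
y3: after 2 affine steps, its disk has center (-1/4, -11/20), radius 1/70
y1: after 2 affine steps, its disk has center (-3/10, -9/20), radius 1/60
y2: after 1 affine step, its disk has center (-1/4, -1/4), radius 1/12


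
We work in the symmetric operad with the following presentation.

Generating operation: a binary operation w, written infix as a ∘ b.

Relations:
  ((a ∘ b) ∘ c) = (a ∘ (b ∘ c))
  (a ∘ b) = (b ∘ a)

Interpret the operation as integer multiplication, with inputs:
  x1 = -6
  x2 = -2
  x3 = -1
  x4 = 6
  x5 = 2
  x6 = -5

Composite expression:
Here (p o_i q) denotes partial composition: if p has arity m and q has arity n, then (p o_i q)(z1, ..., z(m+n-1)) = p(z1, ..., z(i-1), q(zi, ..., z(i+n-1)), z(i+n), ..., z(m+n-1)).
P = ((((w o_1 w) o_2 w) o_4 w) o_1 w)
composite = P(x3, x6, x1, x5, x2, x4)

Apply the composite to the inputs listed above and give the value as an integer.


(x3 ∘ x6) = 5
(x1 ∘ x5) = -12
((x3 ∘ x6) ∘ (x1 ∘ x5)) = -60
(x2 ∘ x4) = -12
(((x3 ∘ x6) ∘ (x1 ∘ x5)) ∘ (x2 ∘ x4)) = 720

720


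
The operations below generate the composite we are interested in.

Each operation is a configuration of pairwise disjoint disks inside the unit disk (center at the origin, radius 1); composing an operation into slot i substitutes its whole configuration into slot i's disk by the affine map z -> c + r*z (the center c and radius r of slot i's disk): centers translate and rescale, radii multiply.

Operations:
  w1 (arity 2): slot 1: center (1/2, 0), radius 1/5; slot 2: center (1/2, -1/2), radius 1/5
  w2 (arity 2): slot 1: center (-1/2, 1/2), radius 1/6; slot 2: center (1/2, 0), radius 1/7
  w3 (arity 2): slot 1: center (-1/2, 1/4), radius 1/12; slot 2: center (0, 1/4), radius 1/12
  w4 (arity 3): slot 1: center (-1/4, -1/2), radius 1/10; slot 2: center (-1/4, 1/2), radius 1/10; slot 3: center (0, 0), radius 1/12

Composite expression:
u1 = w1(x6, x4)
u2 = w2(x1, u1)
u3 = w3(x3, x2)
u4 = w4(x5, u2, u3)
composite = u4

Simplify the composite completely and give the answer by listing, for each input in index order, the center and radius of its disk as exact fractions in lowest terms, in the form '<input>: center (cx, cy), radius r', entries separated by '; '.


Follow each x-input down from w4: c' goes to c + r*c', radius to r*r'.
input x5: applying the 1 nested substitution gives center (-1/4, -1/2), radius 1/10
input x1: applying the 2 nested substitutions gives center (-3/10, 11/20), radius 1/60
input x6: applying the 3 nested substitutions gives center (-27/140, 1/2), radius 1/350
input x4: applying the 3 nested substitutions gives center (-27/140, 69/140), radius 1/350
input x3: applying the 2 nested substitutions gives center (-1/24, 1/48), radius 1/144
input x2: applying the 2 nested substitutions gives center (0, 1/48), radius 1/144

x1: center (-3/10, 11/20), radius 1/60; x2: center (0, 1/48), radius 1/144; x3: center (-1/24, 1/48), radius 1/144; x4: center (-27/140, 69/140), radius 1/350; x5: center (-1/4, -1/2), radius 1/10; x6: center (-27/140, 1/2), radius 1/350


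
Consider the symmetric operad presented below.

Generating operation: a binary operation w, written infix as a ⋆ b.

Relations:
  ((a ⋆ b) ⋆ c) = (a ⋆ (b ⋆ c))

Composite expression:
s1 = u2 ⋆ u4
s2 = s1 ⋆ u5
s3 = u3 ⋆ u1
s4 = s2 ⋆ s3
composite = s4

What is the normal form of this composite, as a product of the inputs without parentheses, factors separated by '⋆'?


u2 ⋆ u4 ⋆ u5 ⋆ u3 ⋆ u1

Key point: w is associative — brackets drop, the u-order remains.
(u2 ⋆ u4) unparenthesizes to u2 ⋆ u4
((u2 ⋆ u4) ⋆ u5) unparenthesizes to u2 ⋆ u4 ⋆ u5
(u3 ⋆ u1) unparenthesizes to u3 ⋆ u1
(((u2 ⋆ u4) ⋆ u5) ⋆ (u3 ⋆ u1)) unparenthesizes to u2 ⋆ u4 ⋆ u5 ⋆ u3 ⋆ u1


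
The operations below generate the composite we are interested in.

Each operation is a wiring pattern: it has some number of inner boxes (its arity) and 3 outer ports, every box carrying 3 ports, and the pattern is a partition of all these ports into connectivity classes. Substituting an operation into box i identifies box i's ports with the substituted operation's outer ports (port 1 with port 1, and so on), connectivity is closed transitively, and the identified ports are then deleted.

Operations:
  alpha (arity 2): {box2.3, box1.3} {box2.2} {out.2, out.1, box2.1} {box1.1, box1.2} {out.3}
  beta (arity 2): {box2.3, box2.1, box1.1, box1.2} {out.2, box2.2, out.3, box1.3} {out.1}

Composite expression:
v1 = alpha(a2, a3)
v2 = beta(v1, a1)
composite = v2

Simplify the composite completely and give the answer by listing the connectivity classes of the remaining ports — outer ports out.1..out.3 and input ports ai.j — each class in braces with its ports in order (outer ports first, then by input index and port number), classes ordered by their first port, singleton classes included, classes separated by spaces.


{out.1} {out.2, out.3, a1.2} {a1.1, a1.3, a3.1} {a2.1, a2.2} {a2.3, a3.3} {a3.2}


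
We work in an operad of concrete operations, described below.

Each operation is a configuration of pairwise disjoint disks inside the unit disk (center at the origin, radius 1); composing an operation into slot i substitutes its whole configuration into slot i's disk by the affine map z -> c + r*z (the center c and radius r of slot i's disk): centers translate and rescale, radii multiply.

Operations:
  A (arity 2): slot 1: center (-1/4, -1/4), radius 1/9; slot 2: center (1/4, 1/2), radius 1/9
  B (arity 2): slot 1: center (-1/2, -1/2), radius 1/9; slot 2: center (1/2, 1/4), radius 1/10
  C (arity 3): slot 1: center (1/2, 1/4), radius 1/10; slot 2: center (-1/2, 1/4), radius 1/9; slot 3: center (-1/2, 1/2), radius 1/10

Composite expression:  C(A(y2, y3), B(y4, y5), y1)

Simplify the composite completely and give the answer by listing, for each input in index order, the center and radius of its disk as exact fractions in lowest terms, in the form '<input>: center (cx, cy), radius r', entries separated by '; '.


y1: center (-1/2, 1/2), radius 1/10; y2: center (19/40, 9/40), radius 1/90; y3: center (21/40, 3/10), radius 1/90; y4: center (-5/9, 7/36), radius 1/81; y5: center (-4/9, 5/18), radius 1/90

Each y-disk chains the slot maps above it in C; radii multiply.
y2 passes through 2 substitutions, ending at center (19/40, 9/40), radius 1/90
y3 passes through 2 substitutions, ending at center (21/40, 3/10), radius 1/90
y4 passes through 2 substitutions, ending at center (-5/9, 7/36), radius 1/81
y5 passes through 2 substitutions, ending at center (-4/9, 5/18), radius 1/90
y1 passes through 1 substitution, ending at center (-1/2, 1/2), radius 1/10


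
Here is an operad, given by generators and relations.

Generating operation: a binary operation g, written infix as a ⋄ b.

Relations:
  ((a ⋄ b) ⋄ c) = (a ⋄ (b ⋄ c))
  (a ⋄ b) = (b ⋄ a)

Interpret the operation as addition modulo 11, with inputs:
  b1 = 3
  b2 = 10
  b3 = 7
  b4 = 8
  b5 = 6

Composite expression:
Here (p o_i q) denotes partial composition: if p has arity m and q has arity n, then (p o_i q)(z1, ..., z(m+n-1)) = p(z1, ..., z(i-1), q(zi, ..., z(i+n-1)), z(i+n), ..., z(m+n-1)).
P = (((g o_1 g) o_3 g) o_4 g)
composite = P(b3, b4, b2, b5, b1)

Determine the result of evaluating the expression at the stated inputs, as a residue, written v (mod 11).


1 (mod 11)

(b3 ⋄ b4) = 4
(b5 ⋄ b1) = 9
(b2 ⋄ (b5 ⋄ b1)) = 8
((b3 ⋄ b4) ⋄ (b2 ⋄ (b5 ⋄ b1))) = 1


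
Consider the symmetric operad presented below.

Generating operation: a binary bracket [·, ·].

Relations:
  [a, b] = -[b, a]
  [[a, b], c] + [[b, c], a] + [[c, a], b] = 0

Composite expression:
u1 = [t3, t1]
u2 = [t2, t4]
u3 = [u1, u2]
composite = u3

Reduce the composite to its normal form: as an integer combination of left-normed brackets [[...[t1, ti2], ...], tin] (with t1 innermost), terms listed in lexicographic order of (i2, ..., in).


-[[[t1, t3], t2], t4] + [[[t1, t3], t4], t2]

Left-normed coefficients sit on the t1-initial expansion words.
Composite bracket: [[t3, t1], [t2, t4]]
Full expansion: 8 signed words from ab - ba (2^3 = 8).
Keep just the words that open with t1:
  t1t3t2t4 (sign -1) contributes -[[[t1, t3], t2], t4]
  t1t3t4t2 (sign +1) contributes +[[[t1, t3], t4], t2]


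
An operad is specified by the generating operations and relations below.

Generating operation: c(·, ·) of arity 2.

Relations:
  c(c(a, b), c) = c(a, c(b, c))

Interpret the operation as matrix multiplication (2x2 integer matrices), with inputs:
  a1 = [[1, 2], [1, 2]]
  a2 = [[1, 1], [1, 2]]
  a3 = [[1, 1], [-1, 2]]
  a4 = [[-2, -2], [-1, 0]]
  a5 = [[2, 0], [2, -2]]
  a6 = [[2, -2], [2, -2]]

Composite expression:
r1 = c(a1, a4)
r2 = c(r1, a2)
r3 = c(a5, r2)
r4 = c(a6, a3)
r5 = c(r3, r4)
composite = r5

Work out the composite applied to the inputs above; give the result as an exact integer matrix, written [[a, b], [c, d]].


[[-112, 56], [0, 0]]

c(a1, a4) = [[-4, -2], [-4, -2]]
c(c(a1, a4), a2) = [[-6, -8], [-6, -8]]
c(a5, c(c(a1, a4), a2)) = [[-12, -16], [0, 0]]
c(a6, a3) = [[4, -2], [4, -2]]
c(c(a5, c(c(a1, a4), a2)), c(a6, a3)) = [[-112, 56], [0, 0]]


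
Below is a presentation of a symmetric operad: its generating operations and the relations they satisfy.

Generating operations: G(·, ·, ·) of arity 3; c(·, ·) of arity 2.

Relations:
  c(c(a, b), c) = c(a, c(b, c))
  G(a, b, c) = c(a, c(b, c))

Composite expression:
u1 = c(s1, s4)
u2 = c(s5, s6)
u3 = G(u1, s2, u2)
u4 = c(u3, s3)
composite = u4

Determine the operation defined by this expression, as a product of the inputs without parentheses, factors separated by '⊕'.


The c-tree's shape is irrelevant; the s-reading-order decides.
c(s1, s4) linearizes to s1 ⊕ s4
c(s5, s6) linearizes to s5 ⊕ s6
G(c(s1, s4), s2, c(s5, s6)) linearizes to s1 ⊕ s4 ⊕ s2 ⊕ s5 ⊕ s6
c(G(c(s1, s4), s2, c(s5, s6)), s3) linearizes to s1 ⊕ s4 ⊕ s2 ⊕ s5 ⊕ s6 ⊕ s3

s1 ⊕ s4 ⊕ s2 ⊕ s5 ⊕ s6 ⊕ s3


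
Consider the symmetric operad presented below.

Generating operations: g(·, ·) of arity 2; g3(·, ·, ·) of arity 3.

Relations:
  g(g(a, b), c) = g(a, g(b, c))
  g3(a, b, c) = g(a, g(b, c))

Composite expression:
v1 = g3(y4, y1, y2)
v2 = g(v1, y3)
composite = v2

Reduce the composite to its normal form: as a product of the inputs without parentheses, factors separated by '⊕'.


Under associativity of g, the answer is the y's in reading order.
g3(y4, y1, y2) reduces to y4 ⊕ y1 ⊕ y2
g(g3(y4, y1, y2), y3) reduces to y4 ⊕ y1 ⊕ y2 ⊕ y3

y4 ⊕ y1 ⊕ y2 ⊕ y3


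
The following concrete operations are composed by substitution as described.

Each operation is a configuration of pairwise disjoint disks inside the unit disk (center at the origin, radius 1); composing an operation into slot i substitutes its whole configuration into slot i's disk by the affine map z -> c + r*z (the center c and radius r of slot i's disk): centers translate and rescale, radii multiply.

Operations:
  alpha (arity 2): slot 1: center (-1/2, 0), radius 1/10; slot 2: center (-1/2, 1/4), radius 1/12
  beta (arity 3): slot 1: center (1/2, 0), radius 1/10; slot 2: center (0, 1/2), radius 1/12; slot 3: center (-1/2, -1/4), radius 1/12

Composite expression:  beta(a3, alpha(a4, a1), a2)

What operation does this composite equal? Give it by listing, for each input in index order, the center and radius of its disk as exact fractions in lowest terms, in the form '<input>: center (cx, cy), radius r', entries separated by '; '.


a1: center (-1/24, 25/48), radius 1/144; a2: center (-1/2, -1/4), radius 1/12; a3: center (1/2, 0), radius 1/10; a4: center (-1/24, 1/2), radius 1/120

Affine substitution under beta: radii multiply and a-centers shift.
a3: after 1 affine step, its disk has center (1/2, 0), radius 1/10
a4: after 2 affine steps, its disk has center (-1/24, 1/2), radius 1/120
a1: after 2 affine steps, its disk has center (-1/24, 25/48), radius 1/144
a2: after 1 affine step, its disk has center (-1/2, -1/4), radius 1/12


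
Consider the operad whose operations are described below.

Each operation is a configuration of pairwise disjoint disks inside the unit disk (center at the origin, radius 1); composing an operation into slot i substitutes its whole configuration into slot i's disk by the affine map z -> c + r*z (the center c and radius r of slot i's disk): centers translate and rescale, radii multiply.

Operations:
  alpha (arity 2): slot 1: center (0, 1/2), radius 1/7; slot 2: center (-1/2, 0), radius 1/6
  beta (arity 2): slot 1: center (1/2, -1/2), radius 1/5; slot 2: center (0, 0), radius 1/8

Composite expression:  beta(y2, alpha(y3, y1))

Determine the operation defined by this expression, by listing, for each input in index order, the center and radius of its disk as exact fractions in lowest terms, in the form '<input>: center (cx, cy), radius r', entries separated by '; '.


Below beta, radii multiply path by path; the y-disk centers shift.
for y2, the 1-step affine chain lands on center (1/2, -1/2), radius 1/5
for y3, the 2-step affine chain lands on center (0, 1/16), radius 1/56
for y1, the 2-step affine chain lands on center (-1/16, 0), radius 1/48

y1: center (-1/16, 0), radius 1/48; y2: center (1/2, -1/2), radius 1/5; y3: center (0, 1/16), radius 1/56


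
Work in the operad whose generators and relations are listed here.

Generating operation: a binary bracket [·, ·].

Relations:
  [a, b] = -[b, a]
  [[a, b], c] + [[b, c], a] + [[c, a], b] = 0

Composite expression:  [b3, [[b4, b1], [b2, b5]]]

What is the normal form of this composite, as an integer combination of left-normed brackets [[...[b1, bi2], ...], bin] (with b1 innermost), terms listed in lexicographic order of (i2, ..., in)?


[[[[b1, b4], b2], b5], b3] - [[[[b1, b4], b5], b2], b3]

Antisymmetry and Jacobi reduce to b1-anchored left-normed brackets.
Composite bracket: [b3, [[b4, b1], [b2, b5]]]
Full expansion: 16 signed words from ab - ba (2^4 = 16).
Words beginning with b1 determine it all:
  sign of b1b4b2b5b3 is +1, so it contributes +[[[[b1, b4], b2], b5], b3]
  sign of b1b4b5b2b3 is -1, so it contributes -[[[[b1, b4], b5], b2], b3]


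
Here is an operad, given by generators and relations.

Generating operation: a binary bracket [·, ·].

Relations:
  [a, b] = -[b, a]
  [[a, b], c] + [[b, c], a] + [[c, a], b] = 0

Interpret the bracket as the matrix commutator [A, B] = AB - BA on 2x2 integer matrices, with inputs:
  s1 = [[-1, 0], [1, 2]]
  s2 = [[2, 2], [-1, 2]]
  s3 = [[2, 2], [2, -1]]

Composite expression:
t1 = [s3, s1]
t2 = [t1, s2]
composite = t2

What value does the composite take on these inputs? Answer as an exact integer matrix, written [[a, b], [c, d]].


[s3, s1] = [[2, 6], [-9, -2]]
[[s3, s1], s2] = [[12, 8], [4, -12]]

[[12, 8], [4, -12]]


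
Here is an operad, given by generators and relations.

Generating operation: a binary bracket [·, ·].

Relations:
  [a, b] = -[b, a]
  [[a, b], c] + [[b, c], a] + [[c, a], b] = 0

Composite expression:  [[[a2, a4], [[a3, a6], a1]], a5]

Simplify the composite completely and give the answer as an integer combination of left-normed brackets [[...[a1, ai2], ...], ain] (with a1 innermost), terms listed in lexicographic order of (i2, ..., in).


[[[[[a1, a3], a6], a2], a4], a5] - [[[[[a1, a3], a6], a4], a2], a5] - [[[[[a1, a6], a3], a2], a4], a5] + [[[[[a1, a6], a3], a4], a2], a5]

Skip Jacobi rewriting: expand, keep a1-initial words, read off terms.
Composite bracket: [[[a2, a4], [[a3, a6], a1]], a5]
Each bracket splits as ab - ba, giving 32 signed words (2^5 = 32).
Only words starting with a1 matter:
  a1a3a6a2a4a5 appears with sign +1, giving the term +[[[[[a1, a3], a6], a2], a4], a5]
  a1a3a6a4a2a5 appears with sign -1, giving the term -[[[[[a1, a3], a6], a4], a2], a5]
  a1a6a3a2a4a5 appears with sign -1, giving the term -[[[[[a1, a6], a3], a2], a4], a5]
  a1a6a3a4a2a5 appears with sign +1, giving the term +[[[[[a1, a6], a3], a4], a2], a5]


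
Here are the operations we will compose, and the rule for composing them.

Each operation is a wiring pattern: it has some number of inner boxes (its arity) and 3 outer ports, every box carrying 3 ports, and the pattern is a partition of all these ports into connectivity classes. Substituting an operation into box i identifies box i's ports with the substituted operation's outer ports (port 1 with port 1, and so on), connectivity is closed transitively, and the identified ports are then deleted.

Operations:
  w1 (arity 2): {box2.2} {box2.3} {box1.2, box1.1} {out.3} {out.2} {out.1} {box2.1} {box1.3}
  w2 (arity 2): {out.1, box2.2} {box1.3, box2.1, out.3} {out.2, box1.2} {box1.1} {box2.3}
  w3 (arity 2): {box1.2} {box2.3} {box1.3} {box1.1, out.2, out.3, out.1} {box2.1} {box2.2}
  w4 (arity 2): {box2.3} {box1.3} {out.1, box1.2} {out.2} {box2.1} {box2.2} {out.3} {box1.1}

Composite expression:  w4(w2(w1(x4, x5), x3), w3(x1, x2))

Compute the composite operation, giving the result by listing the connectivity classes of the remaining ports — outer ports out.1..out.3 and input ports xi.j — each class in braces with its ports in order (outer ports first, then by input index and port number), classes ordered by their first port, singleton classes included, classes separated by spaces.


Treat the ports identified at w4 as solder joints: merge, then drop.
stage w1: inputs (x4, x5), connectivity {out.1} {out.2} {out.3} {x4.1, x4.2} {x4.3} {x5.1} {x5.2} {x5.3}, out.j its boundary
stage w2: inputs (x4, x5, x3), connectivity {out.1, x3.2} {out.2} {out.3, x3.1} {x3.3} {x4.1, x4.2} {x4.3} {x5.1} {x5.2} {x5.3}, out.j its boundary
stage w3: inputs (x1, x2), connectivity {out.1, out.2, out.3, x1.1} {x1.2} {x1.3} {x2.1} {x2.2} {x2.3}, out.j its boundary
stage w4: inputs (x4, x5, x3, x1, x2), connectivity {out.1} {out.2} {out.3} {x1.1} {x1.2} {x1.3} {x2.1} {x2.2} {x2.3} {x3.1} {x3.2} {x3.3} {x4.1, x4.2} {x4.3} {x5.1} {x5.2} {x5.3}, out.j its boundary

{out.1} {out.2} {out.3} {x1.1} {x1.2} {x1.3} {x2.1} {x2.2} {x2.3} {x3.1} {x3.2} {x3.3} {x4.1, x4.2} {x4.3} {x5.1} {x5.2} {x5.3}


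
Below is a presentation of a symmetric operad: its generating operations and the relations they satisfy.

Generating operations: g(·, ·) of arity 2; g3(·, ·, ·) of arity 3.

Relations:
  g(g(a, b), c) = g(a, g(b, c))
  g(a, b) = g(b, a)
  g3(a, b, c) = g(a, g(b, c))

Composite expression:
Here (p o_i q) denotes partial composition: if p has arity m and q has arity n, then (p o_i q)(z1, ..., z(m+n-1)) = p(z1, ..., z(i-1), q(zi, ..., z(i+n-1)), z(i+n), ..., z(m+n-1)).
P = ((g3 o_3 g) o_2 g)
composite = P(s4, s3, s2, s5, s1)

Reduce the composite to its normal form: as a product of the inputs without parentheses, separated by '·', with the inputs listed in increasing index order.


s1 · s2 · s3 · s4 · s5


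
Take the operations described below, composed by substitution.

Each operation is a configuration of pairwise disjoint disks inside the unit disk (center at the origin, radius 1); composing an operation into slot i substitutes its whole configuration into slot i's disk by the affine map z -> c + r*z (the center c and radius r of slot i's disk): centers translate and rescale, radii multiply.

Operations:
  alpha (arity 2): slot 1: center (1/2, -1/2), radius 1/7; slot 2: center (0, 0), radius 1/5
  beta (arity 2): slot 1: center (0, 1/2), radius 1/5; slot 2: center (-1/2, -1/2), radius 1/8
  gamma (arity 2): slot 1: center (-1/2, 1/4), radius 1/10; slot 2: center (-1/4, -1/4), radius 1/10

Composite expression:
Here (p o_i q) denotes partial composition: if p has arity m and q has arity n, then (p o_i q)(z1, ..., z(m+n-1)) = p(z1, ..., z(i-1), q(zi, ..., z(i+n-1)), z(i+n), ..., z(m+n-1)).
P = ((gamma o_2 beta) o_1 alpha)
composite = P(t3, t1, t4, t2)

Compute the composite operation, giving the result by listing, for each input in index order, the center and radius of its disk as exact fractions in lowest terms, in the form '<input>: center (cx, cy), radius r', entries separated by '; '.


t1: center (-1/2, 1/4), radius 1/50; t2: center (-3/10, -3/10), radius 1/80; t3: center (-9/20, 1/5), radius 1/70; t4: center (-1/4, -1/5), radius 1/50

Nesting under gamma composes maps z -> c + r*z down each t-path.
for t3, the 2-step affine chain lands on center (-9/20, 1/5), radius 1/70
for t1, the 2-step affine chain lands on center (-1/2, 1/4), radius 1/50
for t4, the 2-step affine chain lands on center (-1/4, -1/5), radius 1/50
for t2, the 2-step affine chain lands on center (-3/10, -3/10), radius 1/80


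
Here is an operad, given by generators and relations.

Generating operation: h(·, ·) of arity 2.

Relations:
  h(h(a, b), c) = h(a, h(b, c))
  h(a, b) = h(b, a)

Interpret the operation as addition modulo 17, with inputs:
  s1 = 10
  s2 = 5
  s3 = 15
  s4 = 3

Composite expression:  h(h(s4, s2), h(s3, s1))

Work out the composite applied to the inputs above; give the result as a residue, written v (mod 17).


16 (mod 17)

h(s4, s2) = 8
h(s3, s1) = 8
h(h(s4, s2), h(s3, s1)) = 16


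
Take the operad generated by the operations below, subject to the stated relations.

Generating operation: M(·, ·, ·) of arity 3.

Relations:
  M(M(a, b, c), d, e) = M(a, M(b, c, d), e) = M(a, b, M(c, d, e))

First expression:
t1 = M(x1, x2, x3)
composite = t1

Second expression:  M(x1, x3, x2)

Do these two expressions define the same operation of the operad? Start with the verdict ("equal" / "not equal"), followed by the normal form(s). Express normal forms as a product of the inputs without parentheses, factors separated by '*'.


not equal: they reduce to x1 * x2 * x3 and x1 * x3 * x2

The first composite normalizes to x1 * x2 * x3
The second composite normalizes to x1 * x3 * x2
The normal forms differ: not equal.


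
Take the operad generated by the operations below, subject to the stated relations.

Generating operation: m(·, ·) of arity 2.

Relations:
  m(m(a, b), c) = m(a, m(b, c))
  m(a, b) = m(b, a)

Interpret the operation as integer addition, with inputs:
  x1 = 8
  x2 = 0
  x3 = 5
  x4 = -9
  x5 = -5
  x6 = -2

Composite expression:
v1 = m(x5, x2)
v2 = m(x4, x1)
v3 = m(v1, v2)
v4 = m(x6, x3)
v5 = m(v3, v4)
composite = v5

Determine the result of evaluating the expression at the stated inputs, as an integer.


-3

m(x5, x2) = -5
m(x4, x1) = -1
m(m(x5, x2), m(x4, x1)) = -6
m(x6, x3) = 3
m(m(m(x5, x2), m(x4, x1)), m(x6, x3)) = -3


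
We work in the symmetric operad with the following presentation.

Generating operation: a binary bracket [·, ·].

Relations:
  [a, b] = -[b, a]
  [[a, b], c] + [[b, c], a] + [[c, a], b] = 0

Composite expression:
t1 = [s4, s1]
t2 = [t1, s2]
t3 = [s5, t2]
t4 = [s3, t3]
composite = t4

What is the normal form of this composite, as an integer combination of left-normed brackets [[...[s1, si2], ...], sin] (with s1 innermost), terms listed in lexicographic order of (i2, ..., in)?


-[[[[s1, s4], s2], s5], s3]

Left-normed coefficients sit on the s1-initial expansion words.
Composite bracket: [s3, [s5, [[s4, s1], s2]]]
Full expansion: 16 signed words from ab - ba (2^4 = 16).
Words beginning with s1 determine it all:
  the word s1s4s2s5s3 carries sign -1 and contributes -[[[[s1, s4], s2], s5], s3]


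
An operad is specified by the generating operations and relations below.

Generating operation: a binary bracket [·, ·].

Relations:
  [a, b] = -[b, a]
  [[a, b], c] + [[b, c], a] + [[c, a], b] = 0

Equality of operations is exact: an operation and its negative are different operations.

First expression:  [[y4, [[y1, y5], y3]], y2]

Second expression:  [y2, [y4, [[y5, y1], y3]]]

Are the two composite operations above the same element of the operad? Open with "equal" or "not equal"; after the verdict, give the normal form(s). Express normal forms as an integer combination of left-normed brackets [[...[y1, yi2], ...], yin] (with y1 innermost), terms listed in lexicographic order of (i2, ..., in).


equal — both sides give -[[[[y1, y5], y3], y4], y2]

The first composite normalizes to -[[[[y1, y5], y3], y4], y2]
The second composite normalizes to -[[[[y1, y5], y3], y4], y2]
Identical normal forms: equal.


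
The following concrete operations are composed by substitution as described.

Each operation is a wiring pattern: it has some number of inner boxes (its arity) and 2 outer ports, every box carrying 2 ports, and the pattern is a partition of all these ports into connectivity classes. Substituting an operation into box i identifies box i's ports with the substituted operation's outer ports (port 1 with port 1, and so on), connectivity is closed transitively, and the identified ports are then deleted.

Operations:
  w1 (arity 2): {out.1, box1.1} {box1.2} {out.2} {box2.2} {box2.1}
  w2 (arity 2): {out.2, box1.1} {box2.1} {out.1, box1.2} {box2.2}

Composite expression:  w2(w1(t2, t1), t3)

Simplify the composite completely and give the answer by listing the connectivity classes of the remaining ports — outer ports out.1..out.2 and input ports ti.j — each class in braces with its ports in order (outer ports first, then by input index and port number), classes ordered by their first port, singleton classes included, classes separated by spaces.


{out.1} {out.2, t2.1} {t1.1} {t1.2} {t2.2} {t3.1} {t3.2}

Two ports join when wires chain via w2-identified ports.
through w1, on inputs (t2, t1): {out.1, t2.1} {out.2} {t1.1} {t1.2} {t2.2} (out.j = stage outer ports)
through w2, on inputs (t2, t1, t3): {out.1} {out.2, t2.1} {t1.1} {t1.2} {t2.2} {t3.1} {t3.2} (out.j = stage outer ports)
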